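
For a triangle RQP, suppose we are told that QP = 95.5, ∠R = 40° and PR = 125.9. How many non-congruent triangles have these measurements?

PR·sin R = 125.9·sin(40°) ≈ 80.93.
Since PR sin R < QP < PR (80.93 < 95.5 < 125.9), two triangles exist.

2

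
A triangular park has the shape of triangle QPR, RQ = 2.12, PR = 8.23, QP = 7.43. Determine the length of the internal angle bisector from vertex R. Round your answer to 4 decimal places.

By the law of cosines, cos R = (PR² + RQ² − QP²) / (2·PR·RQ) ≈ 0.48781, so ∠R ≈ 60.80°.
The bisector from R has length 2·PR·RQ·cos(∠R/2)/(PR+RQ) ≈ 2.9079.

t_R ≈ 2.9079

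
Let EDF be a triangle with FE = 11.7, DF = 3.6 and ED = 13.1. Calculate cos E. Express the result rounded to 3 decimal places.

By the law of cosines, cos E = (FE² + ED² − DF²) / (2·FE·ED) ≈ 0.96412, so ∠E ≈ 15.40°.

0.964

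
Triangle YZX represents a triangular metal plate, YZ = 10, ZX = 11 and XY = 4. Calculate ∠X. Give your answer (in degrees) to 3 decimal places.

∠X ≈ 65.137°

By the law of cosines, cos X = (ZX² + XY² − YZ²) / (2·ZX·XY) ≈ 0.42045, so ∠X ≈ 65.14°.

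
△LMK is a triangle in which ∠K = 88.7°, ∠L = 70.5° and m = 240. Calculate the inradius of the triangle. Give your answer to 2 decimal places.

r ≈ 98.44

The third angle is ∠M = 180° − ∠K − ∠L = 20.80°.
Law of sines: l = m·sin L/sin M ≈ 637.09.
Law of sines: k = m·sin K/sin M ≈ 675.68.
Area = ½·m·l·sin K ≈ 76431.
Semiperimeter s = (637.09+240+675.68)/2 = 776.38.
Inradius = area/s = 76431/776.38 ≈ 98.445.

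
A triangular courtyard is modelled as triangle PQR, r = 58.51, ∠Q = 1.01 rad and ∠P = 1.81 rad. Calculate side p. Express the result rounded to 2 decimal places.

179.84

The third angle is ∠R = π − ∠P − ∠Q = 0.322 rad.
Law of sines: p = r·sin P/sin R ≈ 179.84.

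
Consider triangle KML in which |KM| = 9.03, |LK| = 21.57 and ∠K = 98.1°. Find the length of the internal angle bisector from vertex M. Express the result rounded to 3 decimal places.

By the law of cosines, |ML|² = |LK|² + |KM|² − 2·|LK|·|KM|·cos K = 601.69, so |ML| ≈ 24.529.
Law of cosines again: cos M = (|KM|² + |ML|² − |LK|²)/(2·|KM|·|ML|) ≈ 0.49203, so ∠M ≈ 60.53°.
The bisector from M has length 2·|KM|·|ML|·cos(∠M/2)/(|KM|+|ML|) ≈ 11.402.

t_M ≈ 11.402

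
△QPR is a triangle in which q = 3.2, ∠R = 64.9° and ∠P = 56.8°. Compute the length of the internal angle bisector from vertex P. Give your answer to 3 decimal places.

The third angle is ∠Q = 180° − ∠P − ∠R = 58.30°.
Law of sines: p = q·sin P/sin Q ≈ 3.1472.
Law of sines: r = q·sin R/sin Q ≈ 3.406.
The bisector from P has length 2·r·q·cos(∠P/2)/(r+q) ≈ 2.9026.

2.903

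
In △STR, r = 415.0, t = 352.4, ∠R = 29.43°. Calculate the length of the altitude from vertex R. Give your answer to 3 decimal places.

285.425

Law of sines: sin T = t·sin R/r ≈ 0.41724.
Since r ≥ t, only the acute value applies: ∠T ≈ 24.66°.
Then ∠S = 180° − ∠R − ∠T ≈ 125.91°.
Law of sines gives s = r·sin S/sin R ≈ 684.08.
Area = ½·r·t·sin S ≈ 59226.
The altitude from R has length 2·area/r ≈ 285.42.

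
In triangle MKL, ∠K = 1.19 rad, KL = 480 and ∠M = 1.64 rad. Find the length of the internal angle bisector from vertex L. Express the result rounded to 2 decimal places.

The third angle is ∠L = π − ∠M − ∠K = 0.312 rad.
Law of sines: LM = KL·sin K/sin M ≈ 446.69.
Law of sines: MK = KL·sin L/sin M ≈ 147.51.
The bisector from L has length 2·KL·LM·cos(∠L/2)/(KL+LM) ≈ 457.14.

t_L ≈ 457.14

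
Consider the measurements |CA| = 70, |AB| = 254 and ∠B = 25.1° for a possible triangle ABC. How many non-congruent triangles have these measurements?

0

|AB|·sin B = 254·sin(25.1°) ≈ 107.7.
Since |CA| = 70 < 107.7 = |AB| sin B, no triangle exists.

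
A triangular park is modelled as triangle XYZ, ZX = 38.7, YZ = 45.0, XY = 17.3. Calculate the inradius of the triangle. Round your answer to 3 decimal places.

r ≈ 6.532

Semiperimeter s = (45 + 38.7 + 17.3)/2 = 50.5.
Heron's formula: area = √(50.5·5.5·11.8·33.2) ≈ 329.87.
Inradius = area/s = 329.87/50.5 ≈ 6.532.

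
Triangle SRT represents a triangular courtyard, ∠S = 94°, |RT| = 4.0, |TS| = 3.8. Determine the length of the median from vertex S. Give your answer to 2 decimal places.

Law of sines: sin R = |TS|·sin S/|RT| ≈ 0.94769.
Since |RT| ≥ |TS|, only the acute value applies: ∠R ≈ 71.39°.
Then ∠T = 180° − ∠S − ∠R ≈ 14.61°.
Law of sines gives |SR| = |RT|·sin T/sin S ≈ 1.0117.
Median from S: ½√(2·|TS|² + 2·|SR|² − |RT|²) ≈ 1.9318.

m_S ≈ 1.93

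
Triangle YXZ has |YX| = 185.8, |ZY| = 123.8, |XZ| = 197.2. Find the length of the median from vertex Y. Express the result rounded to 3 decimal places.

Median from Y: ½√(2·|ZY|² + 2·|YX|² − |XZ|²) ≈ 123.3.

m_Y ≈ 123.297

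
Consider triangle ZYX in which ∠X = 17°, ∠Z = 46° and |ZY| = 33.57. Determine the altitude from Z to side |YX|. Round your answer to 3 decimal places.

The third angle is ∠Y = 180° − ∠X − ∠Z = 117.00°.
Law of sines: |YX| = |ZY|·sin Z/sin X ≈ 82.594.
Law of sines: |XZ| = |ZY|·sin Y/sin X ≈ 102.31.
Area = ½·|ZY|·|YX|·sin Y ≈ 1235.2.
The altitude from Z has length 2·area/|YX| ≈ 29.911.

29.911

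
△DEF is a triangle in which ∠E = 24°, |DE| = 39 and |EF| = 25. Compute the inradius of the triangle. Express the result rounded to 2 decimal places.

By the law of cosines, |FD|² = |DE|² + |EF|² − 2·|DE|·|EF|·cos E = 364.59, so |FD| ≈ 19.094.
Area = ½·|DE|·|EF|·sin E ≈ 198.28.
Semiperimeter s = (25+19.094+39)/2 = 41.547.
Inradius = area/s = 198.28/41.547 ≈ 4.7725.

r ≈ 4.77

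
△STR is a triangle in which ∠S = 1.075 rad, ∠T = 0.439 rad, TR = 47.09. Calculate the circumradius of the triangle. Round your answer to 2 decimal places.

26.77

The third angle is ∠R = π − ∠S − ∠T = 1.628 rad.
Law of sines: RS = TR·sin T/sin S ≈ 22.755.
Law of sines: ST = TR·sin R/sin S ≈ 53.45.
Circumradius = TR/(2 sin S) ≈ 26.768.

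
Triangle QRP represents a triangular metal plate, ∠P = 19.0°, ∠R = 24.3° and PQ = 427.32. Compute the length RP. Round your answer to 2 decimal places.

The third angle is ∠Q = 180° − ∠R − ∠P = 136.70°.
Law of sines: RP = PQ·sin Q/sin R ≈ 712.16.

712.16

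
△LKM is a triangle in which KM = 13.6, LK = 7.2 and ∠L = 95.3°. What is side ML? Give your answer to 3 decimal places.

10.892

Law of sines: sin M = LK·sin L/KM ≈ 0.52715.
Since KM ≥ LK, only the acute value applies: ∠M ≈ 31.81°.
Then ∠K = 180° − ∠L − ∠M ≈ 52.89°.
Law of sines gives ML = KM·sin K/sin L ≈ 10.892.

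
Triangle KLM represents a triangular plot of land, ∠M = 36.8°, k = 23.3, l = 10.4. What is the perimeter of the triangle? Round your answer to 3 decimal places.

By the law of cosines, m² = k² + l² − 2·k·l·cos M = 262.98, so m ≈ 16.217.
Semiperimeter s = (23.3+10.4+16.217)/2 = 24.958.
Perimeter = 23.3 + 10.4 + 16.217 = 49.917.

perimeter ≈ 49.917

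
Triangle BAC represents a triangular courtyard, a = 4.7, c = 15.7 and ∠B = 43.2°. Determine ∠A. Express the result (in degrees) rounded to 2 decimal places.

By the law of cosines, b² = a² + c² − 2·a·c·cos B = 161, so b ≈ 12.689.
Law of cosines again: cos A = (c² + b² − a²)/(2·c·b) ≈ 0.96732, so ∠A ≈ 14.69°.

∠A ≈ 14.69°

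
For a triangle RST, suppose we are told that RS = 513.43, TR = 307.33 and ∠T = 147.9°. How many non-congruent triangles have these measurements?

1

TR·sin T = 307.33·sin(147.9°) ≈ 163.3.
Since ∠T is not acute, a triangle exists only if RS > TR; here RS > TR, so there is exactly one triangle.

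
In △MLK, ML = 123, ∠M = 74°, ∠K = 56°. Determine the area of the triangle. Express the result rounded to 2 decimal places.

The third angle is ∠L = 180° − ∠K − ∠M = 50.00°.
Law of sines: LK = ML·sin M/sin K ≈ 142.62.
Law of sines: KM = ML·sin L/sin K ≈ 113.65.
Area = ½·ML·LK·sin L ≈ 6719.

6718.95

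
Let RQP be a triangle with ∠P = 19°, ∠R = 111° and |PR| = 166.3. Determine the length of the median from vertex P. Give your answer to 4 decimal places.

m_P ≈ 181.9798

The third angle is ∠Q = 180° − ∠P − ∠R = 50.00°.
Law of sines: |QP| = |PR|·sin R/sin Q ≈ 202.67.
Law of sines: |RQ| = |PR|·sin P/sin Q ≈ 70.677.
Median from P: ½√(2·|QP|² + 2·|PR|² − |RQ|²) ≈ 181.98.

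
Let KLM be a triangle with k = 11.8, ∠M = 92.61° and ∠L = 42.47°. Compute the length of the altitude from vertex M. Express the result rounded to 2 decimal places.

7.97

The third angle is ∠K = 180° − ∠L − ∠M = 44.92°.
Law of sines: l = k·sin L/sin K ≈ 11.283.
Law of sines: m = k·sin M/sin K ≈ 16.694.
Area = ½·k·l·sin M ≈ 66.503.
The altitude from M has length 2·area/m ≈ 7.9674.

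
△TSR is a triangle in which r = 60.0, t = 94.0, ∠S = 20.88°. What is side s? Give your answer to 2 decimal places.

By the law of cosines, s² = r² + t² − 2·r·t·cos S = 1896.8, so s ≈ 43.552.

43.55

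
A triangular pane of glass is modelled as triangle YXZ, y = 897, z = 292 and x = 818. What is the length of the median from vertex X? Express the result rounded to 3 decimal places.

Median from X: ½√(2·z² + 2·y² − x²) ≈ 526.93.

526.930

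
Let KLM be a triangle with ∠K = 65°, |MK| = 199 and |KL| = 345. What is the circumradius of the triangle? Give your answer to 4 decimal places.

R ≈ 174.9787

By the law of cosines, |LM|² = |MK|² + |KL|² − 2·|MK|·|KL|·cos K = 1.006e+05, so |LM| ≈ 317.17.
Area = ½·|MK|·|KL|·sin K ≈ 31111.
Circumradius = |LM|/(2 sin K) ≈ 174.98.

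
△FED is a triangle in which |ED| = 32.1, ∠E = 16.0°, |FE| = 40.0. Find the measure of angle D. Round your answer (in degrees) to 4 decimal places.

119.9411

By the law of cosines, |DF|² = |FE|² + |ED|² − 2·|FE|·|ED|·cos E = 161.89, so |DF| ≈ 12.724.
Law of cosines again: cos D = (|ED|² + |DF|² − |FE|²)/(2·|ED|·|DF|) ≈ -0.49911, so ∠D ≈ 119.94°.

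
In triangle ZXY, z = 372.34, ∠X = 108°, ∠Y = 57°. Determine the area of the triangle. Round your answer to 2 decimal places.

The third angle is ∠Z = 180° − ∠X − ∠Y = 15.00°.
Law of sines: x = z·sin X/sin Z ≈ 1368.2.
Law of sines: y = z·sin Y/sin Z ≈ 1206.5.
Area = ½·z·x·sin Y ≈ 2.1362e+05.

213624.42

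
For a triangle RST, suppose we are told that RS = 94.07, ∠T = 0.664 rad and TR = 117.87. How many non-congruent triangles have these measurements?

2

TR·sin T = 117.87·sin(0.664 rad) ≈ 72.64.
Since TR sin T < RS < TR (72.64 < 94.07 < 117.87), two triangles exist.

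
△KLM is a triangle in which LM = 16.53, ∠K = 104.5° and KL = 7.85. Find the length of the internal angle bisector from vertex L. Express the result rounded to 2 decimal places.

Law of sines: sin M = KL·sin K/LM ≈ 0.45977.
Since LM ≥ KL, only the acute value applies: ∠M ≈ 27.37°.
Then ∠L = 180° − ∠K − ∠M ≈ 48.13°.
Law of sines gives MK = LM·sin L/sin K ≈ 12.714.
The bisector from L has length 2·KL·LM·cos(∠L/2)/(KL+LM) ≈ 9.7197.

t_L ≈ 9.72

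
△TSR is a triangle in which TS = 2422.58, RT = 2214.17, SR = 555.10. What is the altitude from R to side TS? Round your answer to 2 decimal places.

Semiperimeter s = (555.1 + 2214.2 + 2422.6)/2 = 2595.9.
Heron's formula: area = √(2595.9·2040.8·381.76·173.35) ≈ 5.921e+05.
The altitude from R has length 2·area/TS ≈ 488.82.

h_R ≈ 488.82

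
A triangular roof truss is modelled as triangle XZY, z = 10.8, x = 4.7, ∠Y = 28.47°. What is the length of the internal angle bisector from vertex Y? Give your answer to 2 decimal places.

By the law of cosines, y² = x² + z² − 2·x·z·cos Y = 49.487, so y ≈ 7.0347.
The bisector from Y has length 2·x·z·cos(∠Y/2)/(x+z) ≈ 6.3486.

t_Y ≈ 6.35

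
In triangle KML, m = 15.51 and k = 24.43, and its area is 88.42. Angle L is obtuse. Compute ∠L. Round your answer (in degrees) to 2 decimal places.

∠L ≈ 152.18°

From area = ½·k·m·sin L, we get sin L = 2·area/(k·m) ≈ 0.46671.
Taking the obtuse solution, ∠L ≈ 152.18°.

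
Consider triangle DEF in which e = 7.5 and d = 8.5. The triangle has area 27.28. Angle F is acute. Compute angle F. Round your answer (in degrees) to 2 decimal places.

From area = ½·d·e·sin F, we get sin F = 2·area/(d·e) ≈ 0.85584.
Taking the acute solution, ∠F ≈ 58.85°.

58.85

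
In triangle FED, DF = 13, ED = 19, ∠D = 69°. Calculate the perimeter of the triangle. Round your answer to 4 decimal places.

perimeter ≈ 50.7874

By the law of cosines, FE² = ED² + DF² − 2·ED·DF·cos D = 352.97, so FE ≈ 18.787.
Semiperimeter s = (19+13+18.787)/2 = 25.394.
Perimeter = 19 + 13 + 18.787 = 50.787.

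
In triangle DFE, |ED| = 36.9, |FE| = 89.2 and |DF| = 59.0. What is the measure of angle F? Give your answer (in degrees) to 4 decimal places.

By the law of cosines, cos F = (|DF|² + |FE|² − |ED|²) / (2·|DF|·|FE|) ≈ 0.95729, so ∠F ≈ 16.81°.

16.8063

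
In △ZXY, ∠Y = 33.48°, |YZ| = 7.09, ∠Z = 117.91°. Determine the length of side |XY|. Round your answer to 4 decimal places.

The third angle is ∠X = 180° − ∠Y − ∠Z = 28.61°.
Law of sines: |XY| = |YZ|·sin Z/sin X ≈ 13.084.

13.0842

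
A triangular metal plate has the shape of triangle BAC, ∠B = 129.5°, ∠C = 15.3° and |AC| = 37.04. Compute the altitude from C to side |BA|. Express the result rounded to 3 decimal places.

h_C ≈ 21.351

The third angle is ∠A = 180° − ∠C − ∠B = 35.20°.
Law of sines: |CB| = |AC|·sin A/sin B ≈ 27.67.
Law of sines: |BA| = |AC|·sin C/sin B ≈ 12.667.
Area = ½·|AC|·|CB|·sin C ≈ 135.22.
The altitude from C has length 2·area/|BA| ≈ 21.351.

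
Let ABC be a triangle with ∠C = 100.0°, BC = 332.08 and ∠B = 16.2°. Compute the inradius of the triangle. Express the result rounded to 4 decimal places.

The third angle is ∠A = 180° − ∠B − ∠C = 63.80°.
Law of sines: CA = BC·sin B/sin A ≈ 103.26.
Law of sines: AB = BC·sin C/sin A ≈ 364.48.
Area = ½·BC·CA·sin C ≈ 16884.
Semiperimeter s = (332.08+103.26+364.48)/2 = 399.91.
Inradius = area/s = 16884/399.91 ≈ 42.22.

r ≈ 42.2200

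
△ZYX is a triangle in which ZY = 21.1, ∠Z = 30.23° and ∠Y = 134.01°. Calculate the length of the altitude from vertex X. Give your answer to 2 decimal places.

28.13

The third angle is ∠X = 180° − ∠Z − ∠Y = 15.76°.
Law of sines: YX = ZY·sin Z/sin X ≈ 39.112.
Law of sines: XZ = ZY·sin Y/sin X ≈ 55.873.
Area = ½·ZY·YX·sin Y ≈ 296.78.
The altitude from X has length 2·area/ZY ≈ 28.13.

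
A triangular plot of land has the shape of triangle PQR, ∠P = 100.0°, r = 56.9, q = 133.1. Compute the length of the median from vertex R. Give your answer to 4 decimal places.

m_R ≈ 140.8550

By the law of cosines, p² = q² + r² − 2·q·r·cos P = 23583, so p ≈ 153.57.
Median from R: ½√(2·p² + 2·q² − r²) ≈ 140.85.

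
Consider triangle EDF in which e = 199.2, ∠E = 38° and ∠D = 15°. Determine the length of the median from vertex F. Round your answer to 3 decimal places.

The third angle is ∠F = 180° − ∠E − ∠D = 127.00°.
Law of sines: d = e·sin D/sin E ≈ 83.742.
Law of sines: f = e·sin F/sin E ≈ 258.4.
Median from F: ½√(2·e² + 2·d² − f²) ≈ 81.571.

m_F ≈ 81.571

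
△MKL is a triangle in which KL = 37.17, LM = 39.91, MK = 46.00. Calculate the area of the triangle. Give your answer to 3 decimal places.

area ≈ 710.003

Semiperimeter s = (37.17 + 39.91 + 46)/2 = 61.54.
Heron's formula: area = √(61.54·24.37·21.63·15.54) ≈ 710.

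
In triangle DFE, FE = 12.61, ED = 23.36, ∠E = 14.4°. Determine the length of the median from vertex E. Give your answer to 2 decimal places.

m_E ≈ 17.86

By the law of cosines, DF² = FE² + ED² − 2·FE·ED·cos E = 134.07, so DF ≈ 11.579.
Median from E: ½√(2·FE² + 2·ED² − DF²) ≈ 17.856.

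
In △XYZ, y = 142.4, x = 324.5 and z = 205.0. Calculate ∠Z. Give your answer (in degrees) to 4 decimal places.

∠Z ≈ 25.3002°

By the law of cosines, cos Z = (x² + y² − z²) / (2·x·y) ≈ 0.90408, so ∠Z ≈ 25.30°.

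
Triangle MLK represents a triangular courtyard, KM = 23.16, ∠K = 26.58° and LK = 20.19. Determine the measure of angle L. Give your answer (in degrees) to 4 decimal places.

By the law of cosines, ML² = LK² + KM² − 2·LK·KM·cos K = 107.66, so ML ≈ 10.376.
Law of cosines again: cos L = (ML² + LK² − KM²)/(2·ML·LK) ≈ -0.05033, so ∠L ≈ 92.88°.

92.8849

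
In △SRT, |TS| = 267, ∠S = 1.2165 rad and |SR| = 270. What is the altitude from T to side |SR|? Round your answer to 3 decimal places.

250.417

By the law of cosines, |RT|² = |TS|² + |SR|² − 2·|TS|·|SR|·cos S = 94169, so |RT| ≈ 306.87.
Area = ½·|TS|·|SR|·sin S ≈ 33806.
The altitude from T has length 2·area/|SR| ≈ 250.42.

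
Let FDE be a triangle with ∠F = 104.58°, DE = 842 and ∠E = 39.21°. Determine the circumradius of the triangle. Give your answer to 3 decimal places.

R ≈ 435.009

The third angle is ∠D = 180° − ∠E − ∠F = 36.21°.
Law of sines: EF = DE·sin D/sin F ≈ 513.96.
Law of sines: FD = DE·sin E/sin F ≈ 549.99.
Circumradius = DE/(2 sin F) ≈ 435.01.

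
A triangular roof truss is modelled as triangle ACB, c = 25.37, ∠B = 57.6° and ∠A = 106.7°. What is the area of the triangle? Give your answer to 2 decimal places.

The third angle is ∠C = 180° − ∠B − ∠A = 15.70°.
Law of sines: a = c·sin A/sin C ≈ 89.8.
Law of sines: b = c·sin B/sin C ≈ 79.16.
Area = ½·c·a·sin B ≈ 961.79.

961.79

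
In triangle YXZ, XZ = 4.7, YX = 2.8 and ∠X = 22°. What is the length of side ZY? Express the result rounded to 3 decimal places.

By the law of cosines, ZY² = YX² + XZ² − 2·YX·XZ·cos X = 5.5265, so ZY ≈ 2.3509.

2.351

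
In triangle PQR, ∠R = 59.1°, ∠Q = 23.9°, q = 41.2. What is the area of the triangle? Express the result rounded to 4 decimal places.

The third angle is ∠P = 180° − ∠Q − ∠R = 97.00°.
Law of sines: p = q·sin P/sin Q ≈ 100.93.
Law of sines: r = q·sin R/sin Q ≈ 87.259.
Area = ½·q·p·sin R ≈ 1784.1.

area ≈ 1784.1381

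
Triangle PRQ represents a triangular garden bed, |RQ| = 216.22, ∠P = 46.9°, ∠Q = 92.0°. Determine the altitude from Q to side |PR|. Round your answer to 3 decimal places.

The third angle is ∠R = 180° − ∠Q − ∠P = 41.10°.
Law of sines: |QP| = |RQ|·sin R/sin P ≈ 194.67.
Law of sines: |PR| = |RQ|·sin Q/sin P ≈ 295.95.
Area = ½·|RQ|·|QP|·sin Q ≈ 21033.
The altitude from Q has length 2·area/|PR| ≈ 142.14.

142.138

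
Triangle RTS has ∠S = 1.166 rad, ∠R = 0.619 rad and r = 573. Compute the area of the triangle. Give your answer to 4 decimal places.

The third angle is ∠T = π − ∠S − ∠R = 1.357 rad.
Law of sines: t = r·sin T/sin R ≈ 964.99.
Law of sines: s = r·sin S/sin R ≈ 907.74.
Area = ½·r·t·sin S ≈ 2.5412e+05.

254124.8111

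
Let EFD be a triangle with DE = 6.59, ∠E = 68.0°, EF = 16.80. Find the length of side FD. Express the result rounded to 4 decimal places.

15.5795

By the law of cosines, FD² = DE² + EF² − 2·DE·EF·cos E = 242.72, so FD ≈ 15.58.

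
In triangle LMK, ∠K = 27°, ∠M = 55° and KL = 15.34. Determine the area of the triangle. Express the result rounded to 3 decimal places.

The third angle is ∠L = 180° − ∠M − ∠K = 98.00°.
Law of sines: MK = KL·sin L/sin M ≈ 18.544.
Law of sines: LM = KL·sin K/sin M ≈ 8.5017.
Area = ½·KL·MK·sin K ≈ 64.574.

64.574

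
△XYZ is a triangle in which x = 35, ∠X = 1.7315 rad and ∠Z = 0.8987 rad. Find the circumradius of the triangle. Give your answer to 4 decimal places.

The third angle is ∠Y = π − ∠Z − ∠X = 0.5114 rad.
Law of sines: y = x·sin Y/sin X ≈ 17.352.
Law of sines: z = x·sin Z/sin X ≈ 27.746.
Circumradius = x/(2 sin X) ≈ 17.728.

R ≈ 17.7284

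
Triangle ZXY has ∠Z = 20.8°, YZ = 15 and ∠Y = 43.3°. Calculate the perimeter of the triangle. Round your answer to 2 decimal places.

The third angle is ∠X = 180° − ∠Y − ∠Z = 115.90°.
Law of sines: XY = YZ·sin Z/sin X ≈ 5.9214.
Law of sines: ZX = YZ·sin Y/sin X ≈ 11.436.
Semiperimeter s = (5.9214+15+11.436)/2 = 16.179.
Perimeter = 5.9214 + 15 + 11.436 = 32.357.

32.36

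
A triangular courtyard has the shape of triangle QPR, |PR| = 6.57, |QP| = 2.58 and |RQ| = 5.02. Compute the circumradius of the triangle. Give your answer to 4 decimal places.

3.6513

By the law of cosines, cos Q = (|RQ|² + |QP|² − |PR|²) / (2·|RQ|·|QP|) ≈ -0.43655, so ∠Q ≈ 115.88°.
Circumradius = |PR|/(2 sin Q) ≈ 3.6513.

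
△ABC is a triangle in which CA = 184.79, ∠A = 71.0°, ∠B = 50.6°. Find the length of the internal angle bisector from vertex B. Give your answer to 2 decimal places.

t_B ≈ 193.75

The third angle is ∠C = 180° − ∠A − ∠B = 58.40°.
Law of sines: BC = CA·sin A/sin B ≈ 226.11.
Law of sines: AB = CA·sin C/sin B ≈ 203.68.
The bisector from B has length 2·AB·BC·cos(∠B/2)/(AB+BC) ≈ 193.75.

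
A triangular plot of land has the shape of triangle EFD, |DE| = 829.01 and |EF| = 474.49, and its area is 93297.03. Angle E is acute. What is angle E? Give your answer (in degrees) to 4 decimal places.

28.3179

From area = ½·|DE|·|EF|·sin E, we get sin E = 2·area/(|DE|·|EF|) ≈ 0.47436.
Taking the acute solution, ∠E ≈ 28.32°.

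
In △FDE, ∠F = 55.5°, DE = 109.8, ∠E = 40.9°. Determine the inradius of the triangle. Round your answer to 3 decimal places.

28.893

The third angle is ∠D = 180° − ∠E − ∠F = 83.60°.
Law of sines: EF = DE·sin D/sin F ≈ 132.4.
Law of sines: FD = DE·sin E/sin F ≈ 87.232.
Area = ½·DE·EF·sin E ≈ 4759.2.
Semiperimeter s = (109.8+132.4+87.232)/2 = 164.72.
Inradius = area/s = 4759.2/164.72 ≈ 28.893.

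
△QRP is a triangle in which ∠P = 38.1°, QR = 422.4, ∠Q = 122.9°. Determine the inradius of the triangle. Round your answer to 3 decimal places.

The third angle is ∠R = 180° − ∠P − ∠Q = 19.00°.
Law of sines: RP = QR·sin Q/sin P ≈ 574.77.
Law of sines: PQ = QR·sin R/sin P ≈ 222.87.
Area = ½·QR·RP·sin R ≈ 39521.
Semiperimeter s = (574.77+222.87+422.4)/2 = 610.02.
Inradius = area/s = 39521/610.02 ≈ 64.787.

r ≈ 64.787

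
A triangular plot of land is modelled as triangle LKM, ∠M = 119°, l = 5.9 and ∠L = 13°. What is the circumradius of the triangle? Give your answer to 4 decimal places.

The third angle is ∠K = 180° − ∠M − ∠L = 48.00°.
Law of sines: k = l·sin K/sin L ≈ 19.491.
Law of sines: m = l·sin M/sin L ≈ 22.939.
Circumradius = l/(2 sin L) ≈ 13.114.

13.1140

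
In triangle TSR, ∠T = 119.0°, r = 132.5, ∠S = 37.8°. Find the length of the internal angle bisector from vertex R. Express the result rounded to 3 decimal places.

The third angle is ∠R = 180° − ∠T − ∠S = 23.20°.
Law of sines: t = r·sin T/sin R ≈ 294.17.
Law of sines: s = r·sin S/sin R ≈ 206.15.
The bisector from R has length 2·t·s·cos(∠R/2)/(t+s) ≈ 237.47.

237.466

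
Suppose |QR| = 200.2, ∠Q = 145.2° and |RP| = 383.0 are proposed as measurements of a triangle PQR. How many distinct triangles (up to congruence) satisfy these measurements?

1

|QR|·sin Q = 200.2·sin(145.2°) ≈ 114.3.
Since ∠Q is not acute, a triangle exists only if |RP| > |QR|; here |RP| > |QR|, so there is exactly one triangle.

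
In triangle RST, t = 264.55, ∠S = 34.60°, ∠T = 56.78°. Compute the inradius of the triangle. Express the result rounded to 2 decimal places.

The third angle is ∠R = 180° − ∠S − ∠T = 88.62°.
Law of sines: r = t·sin R/sin T ≈ 316.14.
Law of sines: s = t·sin S/sin T ≈ 179.57.
Area = ½·t·r·sin S ≈ 23746.
Semiperimeter p = (316.14+179.57+264.55)/2 = 380.13.
Inradius = area/p = 23746/380.13 ≈ 62.467.

62.47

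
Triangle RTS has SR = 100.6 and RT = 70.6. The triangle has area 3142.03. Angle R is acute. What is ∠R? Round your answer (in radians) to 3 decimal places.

1.086

From area = ½·SR·RT·sin R, we get sin R = 2·area/(SR·RT) ≈ 0.88478.
Taking the acute solution, ∠R ≈ 1.086 rad.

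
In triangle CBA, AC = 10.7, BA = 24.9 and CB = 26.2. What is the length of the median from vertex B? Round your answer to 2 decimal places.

Median from B: ½√(2·CB² + 2·BA² − AC²) ≈ 24.992.

m_B ≈ 24.99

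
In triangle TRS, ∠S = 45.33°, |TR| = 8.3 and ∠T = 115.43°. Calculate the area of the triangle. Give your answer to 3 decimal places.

The third angle is ∠R = 180° − ∠S − ∠T = 19.24°.
Law of sines: |RS| = |TR|·sin T/sin S ≈ 10.54.
Law of sines: |ST| = |TR|·sin R/sin S ≈ 3.8459.
Area = ½·|TR|·|RS|·sin R ≈ 14.414.

area ≈ 14.414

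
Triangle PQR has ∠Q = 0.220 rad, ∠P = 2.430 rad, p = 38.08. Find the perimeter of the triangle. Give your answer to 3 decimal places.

perimeter ≈ 78.330

The third angle is ∠R = π − ∠P − ∠Q = 0.492 rad.
Law of sines: q = p·sin Q/sin P ≈ 12.725.
Law of sines: r = p·sin R/sin P ≈ 27.525.
Semiperimeter s = (38.08+12.725+27.525)/2 = 39.165.
Perimeter = 38.08 + 12.725 + 27.525 = 78.33.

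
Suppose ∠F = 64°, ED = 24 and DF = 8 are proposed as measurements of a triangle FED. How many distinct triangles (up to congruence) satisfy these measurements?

1

DF·sin F = 8·sin(64°) ≈ 7.19.
Since ED ≥ DF, exactly one triangle exists.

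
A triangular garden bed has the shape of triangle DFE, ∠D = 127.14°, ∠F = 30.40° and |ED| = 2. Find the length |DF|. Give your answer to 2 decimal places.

The third angle is ∠E = 180° − ∠D − ∠F = 22.46°.
Law of sines: |DF| = |ED|·sin E/sin F ≈ 1.5099.

1.51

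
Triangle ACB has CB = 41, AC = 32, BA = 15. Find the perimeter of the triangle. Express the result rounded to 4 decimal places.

88.0000

Perimeter = 41 + 15 + 32 = 88.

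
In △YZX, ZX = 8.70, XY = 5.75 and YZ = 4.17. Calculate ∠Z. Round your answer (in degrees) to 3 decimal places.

By the law of cosines, cos Z = (YZ² + ZX² − XY²) / (2·YZ·ZX) ≈ 0.82715, so ∠Z ≈ 34.19°.

∠Z ≈ 34.193°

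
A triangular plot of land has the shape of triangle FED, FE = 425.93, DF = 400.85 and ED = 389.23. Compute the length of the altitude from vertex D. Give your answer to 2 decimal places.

332.60

Semiperimeter s = (389.23 + 400.85 + 425.93)/2 = 608.
Heron's formula: area = √(608·218.77·207.15·182.07) ≈ 70831.
The altitude from D has length 2·area/FE ≈ 332.6.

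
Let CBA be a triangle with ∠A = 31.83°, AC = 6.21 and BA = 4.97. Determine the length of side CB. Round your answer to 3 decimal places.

3.289

By the law of cosines, CB² = BA² + AC² − 2·BA·AC·cos A = 10.82, so CB ≈ 3.2894.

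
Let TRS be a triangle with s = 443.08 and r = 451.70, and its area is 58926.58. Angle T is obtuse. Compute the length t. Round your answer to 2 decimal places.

From area = ½·r·s·sin T, we get sin T = 2·area/(r·s) ≈ 0.58886.
Taking the obtuse solution, ∠T ≈ 143.92°.
Law of cosines then gives t ≈ 850.81.

850.81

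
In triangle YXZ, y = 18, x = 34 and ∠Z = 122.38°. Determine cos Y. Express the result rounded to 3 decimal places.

By the law of cosines, z² = y² + x² − 2·y·x·cos Z = 2135.5, so z ≈ 46.211.
Law of cosines again: cos Y = (x² + z² − y²)/(2·x·z) ≈ 0.94435, so ∠Y ≈ 19.21°.

cos Y ≈ 0.944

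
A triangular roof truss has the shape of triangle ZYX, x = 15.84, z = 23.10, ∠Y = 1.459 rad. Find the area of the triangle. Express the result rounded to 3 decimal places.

181.810

Area = ½·x·z·sin Y ≈ 181.81.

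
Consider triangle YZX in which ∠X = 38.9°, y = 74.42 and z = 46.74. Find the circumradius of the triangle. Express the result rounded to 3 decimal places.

By the law of cosines, x² = y² + z² − 2·y·z·cos X = 2308.9, so x ≈ 48.051.
Area = ½·y·z·sin X ≈ 1092.2.
Circumradius = x/(2 sin X) ≈ 38.259.

38.259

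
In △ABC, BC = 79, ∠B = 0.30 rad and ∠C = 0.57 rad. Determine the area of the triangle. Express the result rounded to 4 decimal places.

The third angle is ∠A = π − ∠B − ∠C = 2.272 rad.
Law of sines: CA = BC·sin B/sin A ≈ 30.545.
Law of sines: AB = BC·sin C/sin A ≈ 55.776.
Area = ½·BC·CA·sin C ≈ 651.07.

area ≈ 651.0717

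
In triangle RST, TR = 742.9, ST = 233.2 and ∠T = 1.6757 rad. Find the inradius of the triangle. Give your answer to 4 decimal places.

By the law of cosines, RS² = ST² + TR² − 2·ST·TR·cos T = 6.4256e+05, so RS ≈ 801.6.
Area = ½·ST·TR·sin T ≈ 86146.
Semiperimeter s = (233.2+742.9+801.6)/2 = 888.85.
Inradius = area/s = 86146/888.85 ≈ 96.918.

96.9184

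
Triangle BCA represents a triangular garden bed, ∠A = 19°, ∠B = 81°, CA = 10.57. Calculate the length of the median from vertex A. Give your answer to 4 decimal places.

m_A ≈ 10.4098

The third angle is ∠C = 180° − ∠A − ∠B = 80.00°.
Law of sines: AB = CA·sin C/sin B ≈ 10.539.
Law of sines: BC = CA·sin A/sin B ≈ 3.4842.
Median from A: ½√(2·CA² + 2·AB² − BC²) ≈ 10.41.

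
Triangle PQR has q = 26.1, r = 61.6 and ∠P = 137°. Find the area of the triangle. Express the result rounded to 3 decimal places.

area ≈ 548.245

Area = ½·q·r·sin P ≈ 548.24.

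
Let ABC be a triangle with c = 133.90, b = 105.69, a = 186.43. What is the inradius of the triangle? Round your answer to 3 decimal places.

Semiperimeter s = (186.43 + 105.69 + 133.9)/2 = 213.01.
Heron's formula: area = √(213.01·26.58·107.32·79.11) ≈ 6933.2.
Inradius = area/s = 6933.2/213.01 ≈ 32.549.

r ≈ 32.549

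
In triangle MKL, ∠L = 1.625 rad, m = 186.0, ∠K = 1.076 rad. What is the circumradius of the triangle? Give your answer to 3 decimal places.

The third angle is ∠M = π − ∠K − ∠L = 0.441 rad.
Law of sines: k = m·sin K/sin M ≈ 383.83.
Law of sines: l = m·sin L/sin M ≈ 435.49.
Circumradius = m/(2 sin M) ≈ 218.07.

218.066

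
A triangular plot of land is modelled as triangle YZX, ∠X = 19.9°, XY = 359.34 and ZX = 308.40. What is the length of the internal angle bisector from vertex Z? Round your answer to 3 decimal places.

By the law of cosines, YZ² = ZX² + XY² − 2·ZX·XY·cos X = 15829, so YZ ≈ 125.82.
Law of cosines again: cos Z = (YZ² + ZX² − XY²)/(2·YZ·ZX) ≈ -0.23434, so ∠Z ≈ 103.55°.
The bisector from Z has length 2·YZ·ZX·cos(∠Z/2)/(YZ+ZX) ≈ 110.58.

110.580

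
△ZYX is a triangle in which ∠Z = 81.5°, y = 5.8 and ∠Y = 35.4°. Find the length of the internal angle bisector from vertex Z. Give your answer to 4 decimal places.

The third angle is ∠X = 180° − ∠Z − ∠Y = 63.10°.
Law of sines: z = y·sin Z/sin Y ≈ 9.9024.
Law of sines: x = y·sin X/sin Y ≈ 8.929.
The bisector from Z has length 2·y·x·cos(∠Z/2)/(y+x) ≈ 5.3273.

5.3273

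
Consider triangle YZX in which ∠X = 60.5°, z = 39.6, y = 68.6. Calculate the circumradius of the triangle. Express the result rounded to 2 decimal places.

R ≈ 34.46

By the law of cosines, x² = y² + z² − 2·y·z·cos X = 3598.7, so x ≈ 59.989.
Area = ½·y·z·sin X ≈ 1182.2.
Circumradius = x/(2 sin X) ≈ 34.463.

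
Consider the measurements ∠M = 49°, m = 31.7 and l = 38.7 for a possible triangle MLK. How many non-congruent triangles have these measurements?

l·sin M = 38.7·sin(49°) ≈ 29.21.
Since l sin M < m < l (29.21 < 31.7 < 38.7), two triangles exist.

2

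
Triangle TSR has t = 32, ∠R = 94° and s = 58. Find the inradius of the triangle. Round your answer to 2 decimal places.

By the law of cosines, r² = t² + s² − 2·t·s·cos R = 4646.9, so r ≈ 68.168.
Area = ½·t·s·sin R ≈ 925.74.
Semiperimeter p = (32+58+68.168)/2 = 79.084.
Inradius = area/p = 925.74/79.084 ≈ 11.706.

11.71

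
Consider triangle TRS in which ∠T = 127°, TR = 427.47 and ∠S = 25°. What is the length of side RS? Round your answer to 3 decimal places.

807.804

The third angle is ∠R = 180° − ∠S − ∠T = 28.00°.
Law of sines: RS = TR·sin T/sin S ≈ 807.8.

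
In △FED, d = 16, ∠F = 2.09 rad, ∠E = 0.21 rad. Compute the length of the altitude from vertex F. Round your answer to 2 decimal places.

The third angle is ∠D = π − ∠F − ∠E = 0.842 rad.
Law of sines: f = d·sin F/sin D ≈ 18.629.
Law of sines: e = d·sin E/sin D ≈ 4.4728.
Area = ½·d·f·sin E ≈ 31.067.
The altitude from F has length 2·area/f ≈ 3.3354.

h_F ≈ 3.34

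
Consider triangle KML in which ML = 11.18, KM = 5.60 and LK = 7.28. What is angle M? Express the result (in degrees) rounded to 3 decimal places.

∠M ≈ 34.370°

By the law of cosines, cos M = (KM² + ML² − LK²) / (2·KM·ML) ≈ 0.82541, so ∠M ≈ 34.37°.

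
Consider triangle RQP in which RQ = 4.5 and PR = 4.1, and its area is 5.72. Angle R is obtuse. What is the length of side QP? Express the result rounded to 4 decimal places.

8.1247

From area = ½·PR·RQ·sin R, we get sin R = 2·area/(PR·RQ) ≈ 0.62005.
Taking the obtuse solution, ∠R ≈ 2.473 rad.
Law of cosines then gives QP ≈ 8.1247.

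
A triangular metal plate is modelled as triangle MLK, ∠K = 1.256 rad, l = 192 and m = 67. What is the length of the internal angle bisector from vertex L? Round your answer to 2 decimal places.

t_L ≈ 70.75

By the law of cosines, k² = m² + l² − 2·m·l·cos K = 33387, so k ≈ 182.72.
Law of cosines again: cos L = (k² + m² − l²)/(2·k·m) ≈ 0.04133, so ∠L ≈ 1.529 rad.
The bisector from L has length 2·k·m·cos(∠L/2)/(k+m) ≈ 70.749.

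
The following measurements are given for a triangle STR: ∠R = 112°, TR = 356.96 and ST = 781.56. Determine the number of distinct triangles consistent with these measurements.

1

TR·sin R = 356.96·sin(112°) ≈ 331.
Since ∠R is not acute, a triangle exists only if ST > TR; here ST > TR, so there is exactly one triangle.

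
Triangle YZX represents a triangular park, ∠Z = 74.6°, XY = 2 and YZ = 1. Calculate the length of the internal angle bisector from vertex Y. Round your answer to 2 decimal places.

Law of sines: sin X = YZ·sin Z/XY ≈ 0.48205.
Since XY ≥ YZ, only the acute value applies: ∠X ≈ 28.82°.
Then ∠Y = 180° − ∠Z − ∠X ≈ 76.58°.
Law of sines gives ZX = XY·sin Y/sin Z ≈ 2.0178.
The bisector from Y has length 2·XY·YZ·cos(∠Y/2)/(XY+YZ) ≈ 1.0465.

1.05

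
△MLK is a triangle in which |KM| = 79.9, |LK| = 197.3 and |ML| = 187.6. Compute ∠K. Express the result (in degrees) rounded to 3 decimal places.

By the law of cosines, cos K = (|LK|² + |KM|² − |ML|²) / (2·|LK|·|KM|) ≈ 0.32090, so ∠K ≈ 71.28°.

71.283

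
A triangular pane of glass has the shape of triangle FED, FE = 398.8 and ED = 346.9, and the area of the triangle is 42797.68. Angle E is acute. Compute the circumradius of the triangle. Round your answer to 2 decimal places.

R ≈ 201.24

From area = ½·FE·ED·sin E, we get sin E = 2·area/(FE·ED) ≈ 0.61872.
Taking the acute solution, ∠E ≈ 0.667 rad.
Law of cosines then gives DF ≈ 249.02.
Circumradius = DF/(2 sin E) ≈ 201.24.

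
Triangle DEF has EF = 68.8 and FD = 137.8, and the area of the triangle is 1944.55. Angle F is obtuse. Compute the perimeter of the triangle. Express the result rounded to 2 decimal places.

perimeter ≈ 409.12

From area = ½·EF·FD·sin F, we get sin F = 2·area/(EF·FD) ≈ 0.41021.
Taking the obtuse solution, ∠F ≈ 155.78°.
Law of cosines then gives DE ≈ 202.52.
Perimeter = 68.8 + 137.8 + 202.52 = 409.12.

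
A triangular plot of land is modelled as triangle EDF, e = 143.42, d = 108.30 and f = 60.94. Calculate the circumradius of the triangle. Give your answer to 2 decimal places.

By the law of cosines, cos E = (d² + f² − e²) / (2·d·f) ≈ -0.38840, so ∠E ≈ 112.85°.
Circumradius = e/(2 sin E) ≈ 77.82.

R ≈ 77.82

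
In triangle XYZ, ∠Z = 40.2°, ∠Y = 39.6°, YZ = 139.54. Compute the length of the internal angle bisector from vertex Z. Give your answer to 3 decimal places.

The third angle is ∠X = 180° − ∠Y − ∠Z = 100.20°.
Law of sines: ZX = YZ·sin Y/sin X ≈ 90.374.
Law of sines: XY = YZ·sin Z/sin X ≈ 91.513.
The bisector from Z has length 2·YZ·ZX·cos(∠Z/2)/(YZ+ZX) ≈ 103.02.

t_Z ≈ 103.019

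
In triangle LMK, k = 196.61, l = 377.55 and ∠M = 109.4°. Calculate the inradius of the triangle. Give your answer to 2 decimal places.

By the law of cosines, m² = k² + l² − 2·k·l·cos M = 2.3051e+05, so m ≈ 480.12.
Area = ½·k·l·sin M ≈ 35008.
Semiperimeter s = (377.55+480.12+196.61)/2 = 527.14.
Inradius = area/s = 35008/527.14 ≈ 66.411.

r ≈ 66.41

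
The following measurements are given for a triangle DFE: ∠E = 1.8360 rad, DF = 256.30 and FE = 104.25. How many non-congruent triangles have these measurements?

1

FE·sin E = 104.25·sin(1.8360 rad) ≈ 100.6.
Since ∠E is not acute, a triangle exists only if DF > FE; here DF > FE, so there is exactly one triangle.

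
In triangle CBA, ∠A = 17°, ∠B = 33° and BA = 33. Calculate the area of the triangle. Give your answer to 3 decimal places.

The third angle is ∠C = 180° − ∠B − ∠A = 130.00°.
Law of sines: AC = BA·sin B/sin C ≈ 23.462.
Law of sines: CB = BA·sin A/sin C ≈ 12.595.
Area = ½·BA·AC·sin A ≈ 113.18.

area ≈ 113.185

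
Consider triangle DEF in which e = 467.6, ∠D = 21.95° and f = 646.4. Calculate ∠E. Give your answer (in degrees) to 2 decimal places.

By the law of cosines, d² = e² + f² − 2·e·f·cos D = 75790, so d ≈ 275.3.
Law of cosines again: cos E = (f² + d² − e²)/(2·f·d) ≈ 0.77260, so ∠E ≈ 39.41°.

∠E ≈ 39.41°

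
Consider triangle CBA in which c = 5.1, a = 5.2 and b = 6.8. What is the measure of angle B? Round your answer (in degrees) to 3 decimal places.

∠B ≈ 82.623°

By the law of cosines, cos B = (a² + c² − b²) / (2·a·c) ≈ 0.12839, so ∠B ≈ 82.62°.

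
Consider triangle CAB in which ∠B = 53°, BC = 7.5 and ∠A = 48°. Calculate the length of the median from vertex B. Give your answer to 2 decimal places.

m_B ≈ 7.81

The third angle is ∠C = 180° − ∠A − ∠B = 79.00°.
Law of sines: AB = BC·sin C/sin A ≈ 9.9068.
Law of sines: CA = BC·sin B/sin A ≈ 8.06.
Median from B: ½√(2·AB² + 2·BC² − CA²) ≈ 7.8075.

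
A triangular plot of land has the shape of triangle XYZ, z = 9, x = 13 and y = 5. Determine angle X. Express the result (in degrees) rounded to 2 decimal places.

∠X ≈ 134.43°

By the law of cosines, cos X = (y² + z² − x²) / (2·y·z) ≈ -0.70000, so ∠X ≈ 134.43°.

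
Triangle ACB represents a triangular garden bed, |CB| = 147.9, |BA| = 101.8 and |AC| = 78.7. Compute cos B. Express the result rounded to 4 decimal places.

cos B ≈ 0.8649

By the law of cosines, cos B = (|CB|² + |BA|² − |AC|²) / (2·|CB|·|BA|) ≈ 0.86489, so ∠B ≈ 30.13°.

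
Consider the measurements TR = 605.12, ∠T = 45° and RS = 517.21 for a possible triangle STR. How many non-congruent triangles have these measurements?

TR·sin T = 605.12·sin(45°) ≈ 427.9.
Since TR sin T < RS < TR (427.9 < 517.21 < 605.12), two triangles exist.

2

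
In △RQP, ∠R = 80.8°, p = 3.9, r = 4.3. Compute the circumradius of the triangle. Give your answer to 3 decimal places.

Law of sines: sin P = p·sin R/r ≈ 0.89531.
Since r ≥ p, only the acute value applies: ∠P ≈ 63.55°.
Then ∠Q = 180° − ∠R − ∠P ≈ 35.65°.
Law of sines gives q = r·sin Q/sin R ≈ 2.5389.
Circumradius = r/(2 sin R) ≈ 2.178.

2.178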